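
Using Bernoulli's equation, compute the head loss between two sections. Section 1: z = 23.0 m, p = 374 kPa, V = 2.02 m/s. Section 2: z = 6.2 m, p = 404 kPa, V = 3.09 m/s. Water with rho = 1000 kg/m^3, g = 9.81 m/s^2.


Total head at each section: H = z + p/(rho*g) + V^2/(2g).
H1 = 23.0 + 374*1000/(1000*9.81) + 2.02^2/(2*9.81)
   = 23.0 + 38.124 + 0.208
   = 61.332 m.
H2 = 6.2 + 404*1000/(1000*9.81) + 3.09^2/(2*9.81)
   = 6.2 + 41.182 + 0.4867
   = 47.869 m.
h_L = H1 - H2 = 61.332 - 47.869 = 13.463 m.

13.463


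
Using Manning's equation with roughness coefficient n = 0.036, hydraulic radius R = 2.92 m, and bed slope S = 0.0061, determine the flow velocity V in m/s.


Manning's equation gives V = (1/n) * R^(2/3) * S^(1/2).
First, compute R^(2/3) = 2.92^(2/3) = 2.0429.
Next, S^(1/2) = 0.0061^(1/2) = 0.078102.
Then 1/n = 1/0.036 = 27.78.
V = 27.78 * 2.0429 * 0.078102 = 4.4322 m/s.

4.4322


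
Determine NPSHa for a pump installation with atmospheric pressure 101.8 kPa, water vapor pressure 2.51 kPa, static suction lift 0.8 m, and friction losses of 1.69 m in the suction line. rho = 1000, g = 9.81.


NPSHa = p_atm/(rho*g) - z_s - hf_s - p_vap/(rho*g).
p_atm/(rho*g) = 101.8*1000 / (1000*9.81) = 10.377 m.
p_vap/(rho*g) = 2.51*1000 / (1000*9.81) = 0.256 m.
NPSHa = 10.377 - 0.8 - 1.69 - 0.256
      = 7.63 m.

7.63


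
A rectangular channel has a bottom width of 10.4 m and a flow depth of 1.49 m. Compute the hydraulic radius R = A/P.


For a rectangular section:
Flow area A = b * y = 10.4 * 1.49 = 15.5 m^2.
Wetted perimeter P = b + 2y = 10.4 + 2*1.49 = 13.38 m.
Hydraulic radius R = A/P = 15.5 / 13.38 = 1.1581 m.

1.1581


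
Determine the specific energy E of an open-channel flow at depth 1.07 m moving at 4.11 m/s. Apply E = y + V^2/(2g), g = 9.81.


Specific energy E = y + V^2/(2g).
Velocity head = V^2/(2g) = 4.11^2 / (2*9.81) = 16.8921 / 19.62 = 0.861 m.
E = 1.07 + 0.861 = 1.931 m.

1.931


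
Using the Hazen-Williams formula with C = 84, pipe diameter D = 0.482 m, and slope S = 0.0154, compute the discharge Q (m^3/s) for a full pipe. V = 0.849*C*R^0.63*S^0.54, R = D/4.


For a full circular pipe, R = D/4 = 0.482/4 = 0.1205 m.
V = 0.849 * 84 * 0.1205^0.63 * 0.0154^0.54
  = 0.849 * 84 * 0.263646 * 0.105017
  = 1.9746 m/s.
Pipe area A = pi*D^2/4 = pi*0.482^2/4 = 0.1825 m^2.
Q = A * V = 0.1825 * 1.9746 = 0.3603 m^3/s.

0.3603


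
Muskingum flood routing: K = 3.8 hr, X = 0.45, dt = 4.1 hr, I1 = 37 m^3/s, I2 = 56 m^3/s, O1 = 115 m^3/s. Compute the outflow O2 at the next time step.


Muskingum coefficients:
denom = 2*K*(1-X) + dt = 2*3.8*(1-0.45) + 4.1 = 8.28.
C0 = (dt - 2*K*X)/denom = (4.1 - 2*3.8*0.45)/8.28 = 0.0821.
C1 = (dt + 2*K*X)/denom = (4.1 + 2*3.8*0.45)/8.28 = 0.9082.
C2 = (2*K*(1-X) - dt)/denom = 0.0097.
O2 = C0*I2 + C1*I1 + C2*O1
   = 0.0821*56 + 0.9082*37 + 0.0097*115
   = 39.31 m^3/s.

39.31


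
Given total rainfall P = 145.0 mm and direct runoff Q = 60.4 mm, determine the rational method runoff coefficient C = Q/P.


The runoff coefficient C = runoff depth / rainfall depth.
C = 60.4 / 145.0
  = 0.4166.

0.4166


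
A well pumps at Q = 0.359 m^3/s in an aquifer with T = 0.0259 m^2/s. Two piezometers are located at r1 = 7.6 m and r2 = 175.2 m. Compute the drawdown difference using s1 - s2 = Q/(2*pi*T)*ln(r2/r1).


Thiem equation: s1 - s2 = Q/(2*pi*T) * ln(r2/r1).
ln(r2/r1) = ln(175.2/7.6) = 3.1378.
Q/(2*pi*T) = 0.359 / (2*pi*0.0259) = 0.359 / 0.1627 = 2.206.
s1 - s2 = 2.206 * 3.1378 = 6.9221 m.

6.9221


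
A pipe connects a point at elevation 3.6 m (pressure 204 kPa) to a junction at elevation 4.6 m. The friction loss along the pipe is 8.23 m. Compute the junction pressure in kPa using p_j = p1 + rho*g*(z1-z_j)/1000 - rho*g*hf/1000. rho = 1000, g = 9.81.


Junction pressure: p_j = p1 + rho*g*(z1 - z_j)/1000 - rho*g*hf/1000.
Elevation term = 1000*9.81*(3.6 - 4.6)/1000 = -9.81 kPa.
Friction term = 1000*9.81*8.23/1000 = 80.736 kPa.
p_j = 204 + -9.81 - 80.736 = 113.45 kPa.

113.45


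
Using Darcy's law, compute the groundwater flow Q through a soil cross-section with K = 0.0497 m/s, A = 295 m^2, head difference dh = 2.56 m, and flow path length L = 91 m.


Darcy's law: Q = K * A * i, where i = dh/L.
Hydraulic gradient i = 2.56 / 91 = 0.028132.
Q = 0.0497 * 295 * 0.028132
  = 0.4125 m^3/s.

0.4125


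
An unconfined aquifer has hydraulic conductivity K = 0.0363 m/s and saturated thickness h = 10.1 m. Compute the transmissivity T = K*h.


Transmissivity is defined as T = K * h.
T = 0.0363 * 10.1
  = 0.3666 m^2/s.

0.3666


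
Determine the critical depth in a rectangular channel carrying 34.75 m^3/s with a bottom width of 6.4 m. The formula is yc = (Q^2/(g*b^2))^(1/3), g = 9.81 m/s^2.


Using yc = (Q^2 / (g * b^2))^(1/3):
Q^2 = 34.75^2 = 1207.56.
g * b^2 = 9.81 * 6.4^2 = 9.81 * 40.96 = 401.82.
Q^2 / (g*b^2) = 1207.56 / 401.82 = 3.0052.
yc = 3.0052^(1/3) = 1.4431 m.

1.4431


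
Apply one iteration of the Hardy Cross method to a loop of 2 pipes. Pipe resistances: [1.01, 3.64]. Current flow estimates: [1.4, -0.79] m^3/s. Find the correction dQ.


Numerator terms (r*Q*|Q|): 1.01*1.4*|1.4| = 1.9796; 3.64*-0.79*|-0.79| = -2.2717.
Sum of numerator = -0.2921.
Denominator terms (r*|Q|): 1.01*|1.4| = 1.414; 3.64*|-0.79| = 2.8756.
2 * sum of denominator = 2 * 4.2896 = 8.5792.
dQ = --0.2921 / 8.5792 = 0.0341 m^3/s.

0.0341


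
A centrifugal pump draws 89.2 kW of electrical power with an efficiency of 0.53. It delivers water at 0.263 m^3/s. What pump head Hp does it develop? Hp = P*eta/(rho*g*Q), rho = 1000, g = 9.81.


Pump head formula: Hp = P * eta / (rho * g * Q).
Numerator: P * eta = 89.2 * 1000 * 0.53 = 47276.0 W.
Denominator: rho * g * Q = 1000 * 9.81 * 0.263 = 2580.03.
Hp = 47276.0 / 2580.03 = 18.32 m.

18.32


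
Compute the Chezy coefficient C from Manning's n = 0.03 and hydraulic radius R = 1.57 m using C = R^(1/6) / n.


The Chezy coefficient relates to Manning's n through C = R^(1/6) / n.
R^(1/6) = 1.57^(1/6) = 1.078077.
C = 1.078077 / 0.03 = 35.94 m^(1/2)/s.

35.94


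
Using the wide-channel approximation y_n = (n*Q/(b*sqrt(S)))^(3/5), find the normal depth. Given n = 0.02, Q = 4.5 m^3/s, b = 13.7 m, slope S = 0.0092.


We use the wide-channel approximation y_n = (n*Q/(b*sqrt(S)))^(3/5).
sqrt(S) = sqrt(0.0092) = 0.095917.
Numerator: n*Q = 0.02 * 4.5 = 0.09.
Denominator: b*sqrt(S) = 13.7 * 0.095917 = 1.314063.
arg = 0.0685.
y_n = 0.0685^(3/5) = 0.2002 m.

0.2002


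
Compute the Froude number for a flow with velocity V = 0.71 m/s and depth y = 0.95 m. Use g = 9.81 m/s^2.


The Froude number is defined as Fr = V / sqrt(g*y).
g*y = 9.81 * 0.95 = 9.3195.
sqrt(g*y) = sqrt(9.3195) = 3.0528.
Fr = 0.71 / 3.0528 = 0.2326.

0.2326


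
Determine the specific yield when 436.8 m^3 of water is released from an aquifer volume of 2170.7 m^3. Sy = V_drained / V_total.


Specific yield Sy = Volume drained / Total volume.
Sy = 436.8 / 2170.7
   = 0.2012.

0.2012


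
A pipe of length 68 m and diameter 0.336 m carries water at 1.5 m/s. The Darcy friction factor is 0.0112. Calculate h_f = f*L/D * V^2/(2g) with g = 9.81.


Darcy-Weisbach equation: h_f = f * (L/D) * V^2/(2g).
f * L/D = 0.0112 * 68/0.336 = 2.2667.
V^2/(2g) = 1.5^2 / (2*9.81) = 2.25 / 19.62 = 0.1147 m.
h_f = 2.2667 * 0.1147 = 0.26 m.

0.26


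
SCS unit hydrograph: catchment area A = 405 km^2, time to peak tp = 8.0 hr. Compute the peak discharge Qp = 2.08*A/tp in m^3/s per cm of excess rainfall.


SCS formula: Qp = 2.08 * A / tp.
Qp = 2.08 * 405 / 8.0
   = 842.4 / 8.0
   = 105.3 m^3/s per cm.

105.3


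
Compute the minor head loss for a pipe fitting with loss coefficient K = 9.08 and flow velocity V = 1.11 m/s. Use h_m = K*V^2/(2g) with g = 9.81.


Minor loss formula: h_m = K * V^2/(2g).
V^2 = 1.11^2 = 1.2321.
V^2/(2g) = 1.2321 / 19.62 = 0.0628 m.
h_m = 9.08 * 0.0628 = 0.5702 m.

0.5702


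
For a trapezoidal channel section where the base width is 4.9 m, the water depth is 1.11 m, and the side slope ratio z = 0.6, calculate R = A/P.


For a trapezoidal section with side slope z:
A = (b + z*y)*y = (4.9 + 0.6*1.11)*1.11 = 6.178 m^2.
P = b + 2*y*sqrt(1 + z^2) = 4.9 + 2*1.11*sqrt(1 + 0.6^2) = 7.489 m.
R = A/P = 6.178 / 7.489 = 0.825 m.

0.825


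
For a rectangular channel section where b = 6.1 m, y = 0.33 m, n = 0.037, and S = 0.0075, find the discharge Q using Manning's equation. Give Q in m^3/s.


For a rectangular channel, the cross-sectional area A = b * y = 6.1 * 0.33 = 2.01 m^2.
The wetted perimeter P = b + 2y = 6.1 + 2*0.33 = 6.76 m.
Hydraulic radius R = A/P = 2.01/6.76 = 0.2978 m.
Velocity V = (1/n)*R^(2/3)*S^(1/2) = (1/0.037)*0.2978^(2/3)*0.0075^(1/2) = 1.0437 m/s.
Discharge Q = A * V = 2.01 * 1.0437 = 2.101 m^3/s.

2.101


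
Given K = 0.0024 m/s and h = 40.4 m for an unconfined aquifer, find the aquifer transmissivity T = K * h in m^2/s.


Transmissivity is defined as T = K * h.
T = 0.0024 * 40.4
  = 0.097 m^2/s.

0.097


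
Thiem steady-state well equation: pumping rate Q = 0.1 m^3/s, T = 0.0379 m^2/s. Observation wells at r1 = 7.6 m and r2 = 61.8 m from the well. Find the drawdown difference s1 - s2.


Thiem equation: s1 - s2 = Q/(2*pi*T) * ln(r2/r1).
ln(r2/r1) = ln(61.8/7.6) = 2.0958.
Q/(2*pi*T) = 0.1 / (2*pi*0.0379) = 0.1 / 0.2381 = 0.4199.
s1 - s2 = 0.4199 * 2.0958 = 0.8801 m.

0.8801


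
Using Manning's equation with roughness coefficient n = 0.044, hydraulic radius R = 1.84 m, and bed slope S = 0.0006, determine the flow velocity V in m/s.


Manning's equation gives V = (1/n) * R^(2/3) * S^(1/2).
First, compute R^(2/3) = 1.84^(2/3) = 1.5016.
Next, S^(1/2) = 0.0006^(1/2) = 0.024495.
Then 1/n = 1/0.044 = 22.73.
V = 22.73 * 1.5016 * 0.024495 = 0.8359 m/s.

0.8359


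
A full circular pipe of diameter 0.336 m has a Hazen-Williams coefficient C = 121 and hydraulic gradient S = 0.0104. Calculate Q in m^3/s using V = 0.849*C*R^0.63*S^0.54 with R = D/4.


For a full circular pipe, R = D/4 = 0.336/4 = 0.084 m.
V = 0.849 * 121 * 0.084^0.63 * 0.0104^0.54
  = 0.849 * 121 * 0.210037 * 0.084957
  = 1.8331 m/s.
Pipe area A = pi*D^2/4 = pi*0.336^2/4 = 0.0887 m^2.
Q = A * V = 0.0887 * 1.8331 = 0.1625 m^3/s.

0.1625


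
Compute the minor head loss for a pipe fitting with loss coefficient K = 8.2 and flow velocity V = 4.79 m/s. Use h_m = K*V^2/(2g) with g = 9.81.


Minor loss formula: h_m = K * V^2/(2g).
V^2 = 4.79^2 = 22.9441.
V^2/(2g) = 22.9441 / 19.62 = 1.1694 m.
h_m = 8.2 * 1.1694 = 9.5893 m.

9.5893


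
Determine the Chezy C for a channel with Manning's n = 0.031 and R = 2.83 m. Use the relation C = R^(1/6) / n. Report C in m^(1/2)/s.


The Chezy coefficient relates to Manning's n through C = R^(1/6) / n.
R^(1/6) = 2.83^(1/6) = 1.189317.
C = 1.189317 / 0.031 = 38.37 m^(1/2)/s.

38.37


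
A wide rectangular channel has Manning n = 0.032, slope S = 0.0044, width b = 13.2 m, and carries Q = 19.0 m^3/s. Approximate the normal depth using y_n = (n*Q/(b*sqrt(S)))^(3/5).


We use the wide-channel approximation y_n = (n*Q/(b*sqrt(S)))^(3/5).
sqrt(S) = sqrt(0.0044) = 0.066332.
Numerator: n*Q = 0.032 * 19.0 = 0.608.
Denominator: b*sqrt(S) = 13.2 * 0.066332 = 0.875582.
arg = 0.6944.
y_n = 0.6944^(3/5) = 0.8035 m.

0.8035


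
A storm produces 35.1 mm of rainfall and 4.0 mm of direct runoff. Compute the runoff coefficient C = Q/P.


The runoff coefficient C = runoff depth / rainfall depth.
C = 4.0 / 35.1
  = 0.114.

0.114


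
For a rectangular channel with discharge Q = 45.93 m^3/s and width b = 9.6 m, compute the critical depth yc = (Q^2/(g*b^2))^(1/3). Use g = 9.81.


Using yc = (Q^2 / (g * b^2))^(1/3):
Q^2 = 45.93^2 = 2109.56.
g * b^2 = 9.81 * 9.6^2 = 9.81 * 92.16 = 904.09.
Q^2 / (g*b^2) = 2109.56 / 904.09 = 2.3334.
yc = 2.3334^(1/3) = 1.3264 m.

1.3264


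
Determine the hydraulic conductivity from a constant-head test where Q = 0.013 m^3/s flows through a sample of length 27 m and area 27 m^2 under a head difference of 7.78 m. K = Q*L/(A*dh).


From K = Q*L / (A*dh):
Numerator: Q*L = 0.013 * 27 = 0.351.
Denominator: A*dh = 27 * 7.78 = 210.06.
K = 0.351 / 210.06 = 0.001671 m/s.

0.001671


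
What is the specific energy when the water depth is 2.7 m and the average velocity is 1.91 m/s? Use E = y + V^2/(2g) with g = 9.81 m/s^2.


Specific energy E = y + V^2/(2g).
Velocity head = V^2/(2g) = 1.91^2 / (2*9.81) = 3.6481 / 19.62 = 0.1859 m.
E = 2.7 + 0.1859 = 2.8859 m.

2.8859


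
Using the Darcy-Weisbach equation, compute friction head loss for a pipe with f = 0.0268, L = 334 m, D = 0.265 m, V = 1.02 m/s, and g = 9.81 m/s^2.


Darcy-Weisbach equation: h_f = f * (L/D) * V^2/(2g).
f * L/D = 0.0268 * 334/0.265 = 33.7781.
V^2/(2g) = 1.02^2 / (2*9.81) = 1.0404 / 19.62 = 0.053 m.
h_f = 33.7781 * 0.053 = 1.791 m.

1.791


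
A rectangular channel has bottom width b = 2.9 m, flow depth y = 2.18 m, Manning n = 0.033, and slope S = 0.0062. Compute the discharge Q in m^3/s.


For a rectangular channel, the cross-sectional area A = b * y = 2.9 * 2.18 = 6.32 m^2.
The wetted perimeter P = b + 2y = 2.9 + 2*2.18 = 7.26 m.
Hydraulic radius R = A/P = 6.32/7.26 = 0.8708 m.
Velocity V = (1/n)*R^(2/3)*S^(1/2) = (1/0.033)*0.8708^(2/3)*0.0062^(1/2) = 2.1758 m/s.
Discharge Q = A * V = 6.32 * 2.1758 = 13.756 m^3/s.

13.756


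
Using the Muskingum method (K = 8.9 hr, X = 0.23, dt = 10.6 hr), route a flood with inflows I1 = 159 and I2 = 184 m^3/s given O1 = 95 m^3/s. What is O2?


Muskingum coefficients:
denom = 2*K*(1-X) + dt = 2*8.9*(1-0.23) + 10.6 = 24.306.
C0 = (dt - 2*K*X)/denom = (10.6 - 2*8.9*0.23)/24.306 = 0.2677.
C1 = (dt + 2*K*X)/denom = (10.6 + 2*8.9*0.23)/24.306 = 0.6045.
C2 = (2*K*(1-X) - dt)/denom = 0.1278.
O2 = C0*I2 + C1*I1 + C2*O1
   = 0.2677*184 + 0.6045*159 + 0.1278*95
   = 157.51 m^3/s.

157.51


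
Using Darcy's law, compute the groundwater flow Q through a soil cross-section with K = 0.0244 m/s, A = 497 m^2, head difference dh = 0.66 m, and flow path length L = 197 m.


Darcy's law: Q = K * A * i, where i = dh/L.
Hydraulic gradient i = 0.66 / 197 = 0.00335.
Q = 0.0244 * 497 * 0.00335
  = 0.0406 m^3/s.

0.0406


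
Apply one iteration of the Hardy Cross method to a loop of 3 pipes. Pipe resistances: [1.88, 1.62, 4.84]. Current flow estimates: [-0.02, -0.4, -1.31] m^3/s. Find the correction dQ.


Numerator terms (r*Q*|Q|): 1.88*-0.02*|-0.02| = -0.0008; 1.62*-0.4*|-0.4| = -0.2592; 4.84*-1.31*|-1.31| = -8.3059.
Sum of numerator = -8.5659.
Denominator terms (r*|Q|): 1.88*|-0.02| = 0.0376; 1.62*|-0.4| = 0.648; 4.84*|-1.31| = 6.3404.
2 * sum of denominator = 2 * 7.026 = 14.052.
dQ = --8.5659 / 14.052 = 0.6096 m^3/s.

0.6096


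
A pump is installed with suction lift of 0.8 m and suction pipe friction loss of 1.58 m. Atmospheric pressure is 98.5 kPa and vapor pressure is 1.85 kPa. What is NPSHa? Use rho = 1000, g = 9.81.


NPSHa = p_atm/(rho*g) - z_s - hf_s - p_vap/(rho*g).
p_atm/(rho*g) = 98.5*1000 / (1000*9.81) = 10.041 m.
p_vap/(rho*g) = 1.85*1000 / (1000*9.81) = 0.189 m.
NPSHa = 10.041 - 0.8 - 1.58 - 0.189
      = 7.47 m.

7.47


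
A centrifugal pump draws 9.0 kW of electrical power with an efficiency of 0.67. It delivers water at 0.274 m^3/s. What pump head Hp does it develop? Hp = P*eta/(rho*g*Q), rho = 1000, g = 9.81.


Pump head formula: Hp = P * eta / (rho * g * Q).
Numerator: P * eta = 9.0 * 1000 * 0.67 = 6030.0 W.
Denominator: rho * g * Q = 1000 * 9.81 * 0.274 = 2687.94.
Hp = 6030.0 / 2687.94 = 2.24 m.

2.24


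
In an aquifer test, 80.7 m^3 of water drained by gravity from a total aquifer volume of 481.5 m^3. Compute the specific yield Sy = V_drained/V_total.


Specific yield Sy = Volume drained / Total volume.
Sy = 80.7 / 481.5
   = 0.1676.

0.1676


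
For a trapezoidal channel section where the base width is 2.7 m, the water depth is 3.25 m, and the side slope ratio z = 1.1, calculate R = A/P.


For a trapezoidal section with side slope z:
A = (b + z*y)*y = (2.7 + 1.1*3.25)*3.25 = 20.394 m^2.
P = b + 2*y*sqrt(1 + z^2) = 2.7 + 2*3.25*sqrt(1 + 1.1^2) = 12.363 m.
R = A/P = 20.394 / 12.363 = 1.6496 m.

1.6496


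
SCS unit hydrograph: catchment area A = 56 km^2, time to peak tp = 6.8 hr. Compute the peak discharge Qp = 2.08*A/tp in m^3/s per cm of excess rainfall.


SCS formula: Qp = 2.08 * A / tp.
Qp = 2.08 * 56 / 6.8
   = 116.48 / 6.8
   = 17.13 m^3/s per cm.

17.13


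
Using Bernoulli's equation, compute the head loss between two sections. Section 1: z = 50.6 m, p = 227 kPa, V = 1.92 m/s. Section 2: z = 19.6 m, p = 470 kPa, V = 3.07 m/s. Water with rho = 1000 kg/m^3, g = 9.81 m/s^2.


Total head at each section: H = z + p/(rho*g) + V^2/(2g).
H1 = 50.6 + 227*1000/(1000*9.81) + 1.92^2/(2*9.81)
   = 50.6 + 23.14 + 0.1879
   = 73.928 m.
H2 = 19.6 + 470*1000/(1000*9.81) + 3.07^2/(2*9.81)
   = 19.6 + 47.91 + 0.4804
   = 67.991 m.
h_L = H1 - H2 = 73.928 - 67.991 = 5.937 m.

5.937


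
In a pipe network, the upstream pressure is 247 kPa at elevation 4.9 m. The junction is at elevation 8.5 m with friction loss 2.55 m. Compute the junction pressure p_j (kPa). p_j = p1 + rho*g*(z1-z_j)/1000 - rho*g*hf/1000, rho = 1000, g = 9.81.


Junction pressure: p_j = p1 + rho*g*(z1 - z_j)/1000 - rho*g*hf/1000.
Elevation term = 1000*9.81*(4.9 - 8.5)/1000 = -35.316 kPa.
Friction term = 1000*9.81*2.55/1000 = 25.015 kPa.
p_j = 247 + -35.316 - 25.015 = 186.67 kPa.

186.67


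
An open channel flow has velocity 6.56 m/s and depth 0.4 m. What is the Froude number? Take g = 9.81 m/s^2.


The Froude number is defined as Fr = V / sqrt(g*y).
g*y = 9.81 * 0.4 = 3.924.
sqrt(g*y) = sqrt(3.924) = 1.9809.
Fr = 6.56 / 1.9809 = 3.3116.

3.3116


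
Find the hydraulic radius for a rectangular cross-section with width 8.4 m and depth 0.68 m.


For a rectangular section:
Flow area A = b * y = 8.4 * 0.68 = 5.71 m^2.
Wetted perimeter P = b + 2y = 8.4 + 2*0.68 = 9.76 m.
Hydraulic radius R = A/P = 5.71 / 9.76 = 0.5852 m.

0.5852


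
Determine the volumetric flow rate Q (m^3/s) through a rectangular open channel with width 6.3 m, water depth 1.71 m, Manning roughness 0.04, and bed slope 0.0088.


For a rectangular channel, the cross-sectional area A = b * y = 6.3 * 1.71 = 10.77 m^2.
The wetted perimeter P = b + 2y = 6.3 + 2*1.71 = 9.72 m.
Hydraulic radius R = A/P = 10.77/9.72 = 1.1083 m.
Velocity V = (1/n)*R^(2/3)*S^(1/2) = (1/0.04)*1.1083^(2/3)*0.0088^(1/2) = 2.5117 m/s.
Discharge Q = A * V = 10.77 * 2.5117 = 27.058 m^3/s.

27.058


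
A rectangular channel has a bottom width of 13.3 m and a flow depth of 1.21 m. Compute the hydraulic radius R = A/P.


For a rectangular section:
Flow area A = b * y = 13.3 * 1.21 = 16.09 m^2.
Wetted perimeter P = b + 2y = 13.3 + 2*1.21 = 15.72 m.
Hydraulic radius R = A/P = 16.09 / 15.72 = 1.0237 m.

1.0237


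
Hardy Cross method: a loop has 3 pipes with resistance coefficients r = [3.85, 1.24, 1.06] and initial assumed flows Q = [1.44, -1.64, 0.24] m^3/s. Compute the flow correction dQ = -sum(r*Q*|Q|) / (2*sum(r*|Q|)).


Numerator terms (r*Q*|Q|): 3.85*1.44*|1.44| = 7.9834; 1.24*-1.64*|-1.64| = -3.3351; 1.06*0.24*|0.24| = 0.0611.
Sum of numerator = 4.7093.
Denominator terms (r*|Q|): 3.85*|1.44| = 5.544; 1.24*|-1.64| = 2.0336; 1.06*|0.24| = 0.2544.
2 * sum of denominator = 2 * 7.832 = 15.664.
dQ = -4.7093 / 15.664 = -0.3006 m^3/s.

-0.3006


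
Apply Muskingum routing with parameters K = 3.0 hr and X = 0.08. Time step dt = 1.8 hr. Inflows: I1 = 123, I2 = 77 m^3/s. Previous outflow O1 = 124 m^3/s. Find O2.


Muskingum coefficients:
denom = 2*K*(1-X) + dt = 2*3.0*(1-0.08) + 1.8 = 7.32.
C0 = (dt - 2*K*X)/denom = (1.8 - 2*3.0*0.08)/7.32 = 0.1803.
C1 = (dt + 2*K*X)/denom = (1.8 + 2*3.0*0.08)/7.32 = 0.3115.
C2 = (2*K*(1-X) - dt)/denom = 0.5082.
O2 = C0*I2 + C1*I1 + C2*O1
   = 0.1803*77 + 0.3115*123 + 0.5082*124
   = 115.21 m^3/s.

115.21


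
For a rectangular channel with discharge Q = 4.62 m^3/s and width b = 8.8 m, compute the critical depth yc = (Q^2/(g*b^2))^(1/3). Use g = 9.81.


Using yc = (Q^2 / (g * b^2))^(1/3):
Q^2 = 4.62^2 = 21.34.
g * b^2 = 9.81 * 8.8^2 = 9.81 * 77.44 = 759.69.
Q^2 / (g*b^2) = 21.34 / 759.69 = 0.0281.
yc = 0.0281^(1/3) = 0.304 m.

0.304


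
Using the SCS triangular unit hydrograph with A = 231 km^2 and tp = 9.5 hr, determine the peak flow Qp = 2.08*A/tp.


SCS formula: Qp = 2.08 * A / tp.
Qp = 2.08 * 231 / 9.5
   = 480.48 / 9.5
   = 50.58 m^3/s per cm.

50.58


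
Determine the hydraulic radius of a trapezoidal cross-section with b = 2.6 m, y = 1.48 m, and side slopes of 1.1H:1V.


For a trapezoidal section with side slope z:
A = (b + z*y)*y = (2.6 + 1.1*1.48)*1.48 = 6.257 m^2.
P = b + 2*y*sqrt(1 + z^2) = 2.6 + 2*1.48*sqrt(1 + 1.1^2) = 7.0 m.
R = A/P = 6.257 / 7.0 = 0.8939 m.

0.8939


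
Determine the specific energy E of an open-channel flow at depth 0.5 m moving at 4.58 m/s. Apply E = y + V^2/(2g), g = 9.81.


Specific energy E = y + V^2/(2g).
Velocity head = V^2/(2g) = 4.58^2 / (2*9.81) = 20.9764 / 19.62 = 1.0691 m.
E = 0.5 + 1.0691 = 1.5691 m.

1.5691


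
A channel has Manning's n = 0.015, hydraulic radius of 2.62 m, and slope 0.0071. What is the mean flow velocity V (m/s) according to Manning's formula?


Manning's equation gives V = (1/n) * R^(2/3) * S^(1/2).
First, compute R^(2/3) = 2.62^(2/3) = 1.9005.
Next, S^(1/2) = 0.0071^(1/2) = 0.084261.
Then 1/n = 1/0.015 = 66.67.
V = 66.67 * 1.9005 * 0.084261 = 10.6759 m/s.

10.6759


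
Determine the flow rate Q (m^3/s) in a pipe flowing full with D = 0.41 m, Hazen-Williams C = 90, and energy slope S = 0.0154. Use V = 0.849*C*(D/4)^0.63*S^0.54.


For a full circular pipe, R = D/4 = 0.41/4 = 0.1025 m.
V = 0.849 * 90 * 0.1025^0.63 * 0.0154^0.54
  = 0.849 * 90 * 0.238098 * 0.105017
  = 1.9106 m/s.
Pipe area A = pi*D^2/4 = pi*0.41^2/4 = 0.132 m^2.
Q = A * V = 0.132 * 1.9106 = 0.2522 m^3/s.

0.2522


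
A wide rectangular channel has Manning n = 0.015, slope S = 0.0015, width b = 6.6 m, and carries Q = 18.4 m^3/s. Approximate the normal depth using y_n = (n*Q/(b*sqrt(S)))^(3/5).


We use the wide-channel approximation y_n = (n*Q/(b*sqrt(S)))^(3/5).
sqrt(S) = sqrt(0.0015) = 0.03873.
Numerator: n*Q = 0.015 * 18.4 = 0.276.
Denominator: b*sqrt(S) = 6.6 * 0.03873 = 0.255618.
arg = 1.0797.
y_n = 1.0797^(3/5) = 1.0471 m.

1.0471


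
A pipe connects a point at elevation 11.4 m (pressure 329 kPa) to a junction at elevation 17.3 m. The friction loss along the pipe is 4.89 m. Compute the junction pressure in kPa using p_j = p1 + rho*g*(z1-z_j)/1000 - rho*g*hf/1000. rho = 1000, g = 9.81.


Junction pressure: p_j = p1 + rho*g*(z1 - z_j)/1000 - rho*g*hf/1000.
Elevation term = 1000*9.81*(11.4 - 17.3)/1000 = -57.879 kPa.
Friction term = 1000*9.81*4.89/1000 = 47.971 kPa.
p_j = 329 + -57.879 - 47.971 = 223.15 kPa.

223.15


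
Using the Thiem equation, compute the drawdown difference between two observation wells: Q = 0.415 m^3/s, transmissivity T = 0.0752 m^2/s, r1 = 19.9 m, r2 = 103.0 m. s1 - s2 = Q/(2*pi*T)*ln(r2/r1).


Thiem equation: s1 - s2 = Q/(2*pi*T) * ln(r2/r1).
ln(r2/r1) = ln(103.0/19.9) = 1.644.
Q/(2*pi*T) = 0.415 / (2*pi*0.0752) = 0.415 / 0.4725 = 0.8783.
s1 - s2 = 0.8783 * 1.644 = 1.444 m.

1.444


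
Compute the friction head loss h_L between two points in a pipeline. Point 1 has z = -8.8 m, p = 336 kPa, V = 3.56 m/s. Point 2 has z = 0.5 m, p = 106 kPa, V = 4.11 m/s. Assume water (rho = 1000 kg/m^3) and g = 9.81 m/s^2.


Total head at each section: H = z + p/(rho*g) + V^2/(2g).
H1 = -8.8 + 336*1000/(1000*9.81) + 3.56^2/(2*9.81)
   = -8.8 + 34.251 + 0.646
   = 26.097 m.
H2 = 0.5 + 106*1000/(1000*9.81) + 4.11^2/(2*9.81)
   = 0.5 + 10.805 + 0.861
   = 12.166 m.
h_L = H1 - H2 = 26.097 - 12.166 = 13.93 m.

13.93


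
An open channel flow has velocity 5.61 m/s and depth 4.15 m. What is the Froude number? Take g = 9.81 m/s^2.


The Froude number is defined as Fr = V / sqrt(g*y).
g*y = 9.81 * 4.15 = 40.7115.
sqrt(g*y) = sqrt(40.7115) = 6.3806.
Fr = 5.61 / 6.3806 = 0.8792.

0.8792


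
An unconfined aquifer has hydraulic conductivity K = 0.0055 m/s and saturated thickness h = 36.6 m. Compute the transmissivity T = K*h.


Transmissivity is defined as T = K * h.
T = 0.0055 * 36.6
  = 0.2013 m^2/s.

0.2013


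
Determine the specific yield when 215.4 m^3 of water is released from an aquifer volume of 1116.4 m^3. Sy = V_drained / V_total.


Specific yield Sy = Volume drained / Total volume.
Sy = 215.4 / 1116.4
   = 0.1929.

0.1929


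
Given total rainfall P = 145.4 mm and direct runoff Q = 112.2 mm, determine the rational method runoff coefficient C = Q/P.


The runoff coefficient C = runoff depth / rainfall depth.
C = 112.2 / 145.4
  = 0.7717.

0.7717


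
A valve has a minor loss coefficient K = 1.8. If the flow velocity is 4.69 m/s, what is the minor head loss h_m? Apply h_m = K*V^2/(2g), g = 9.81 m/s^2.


Minor loss formula: h_m = K * V^2/(2g).
V^2 = 4.69^2 = 21.9961.
V^2/(2g) = 21.9961 / 19.62 = 1.1211 m.
h_m = 1.8 * 1.1211 = 2.018 m.

2.018


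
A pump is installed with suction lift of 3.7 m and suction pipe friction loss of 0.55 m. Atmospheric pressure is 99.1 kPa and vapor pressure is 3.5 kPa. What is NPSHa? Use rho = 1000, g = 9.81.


NPSHa = p_atm/(rho*g) - z_s - hf_s - p_vap/(rho*g).
p_atm/(rho*g) = 99.1*1000 / (1000*9.81) = 10.102 m.
p_vap/(rho*g) = 3.5*1000 / (1000*9.81) = 0.357 m.
NPSHa = 10.102 - 3.7 - 0.55 - 0.357
      = 5.5 m.

5.5


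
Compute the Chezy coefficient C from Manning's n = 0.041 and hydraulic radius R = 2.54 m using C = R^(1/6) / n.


The Chezy coefficient relates to Manning's n through C = R^(1/6) / n.
R^(1/6) = 2.54^(1/6) = 1.168079.
C = 1.168079 / 0.041 = 28.49 m^(1/2)/s.

28.49


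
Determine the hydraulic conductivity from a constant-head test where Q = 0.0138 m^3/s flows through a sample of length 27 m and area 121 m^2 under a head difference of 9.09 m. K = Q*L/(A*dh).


From K = Q*L / (A*dh):
Numerator: Q*L = 0.0138 * 27 = 0.3726.
Denominator: A*dh = 121 * 9.09 = 1099.89.
K = 0.3726 / 1099.89 = 0.000339 m/s.

0.000339


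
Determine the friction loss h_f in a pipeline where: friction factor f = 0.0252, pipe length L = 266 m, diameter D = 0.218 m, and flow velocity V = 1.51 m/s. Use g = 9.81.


Darcy-Weisbach equation: h_f = f * (L/D) * V^2/(2g).
f * L/D = 0.0252 * 266/0.218 = 30.7486.
V^2/(2g) = 1.51^2 / (2*9.81) = 2.2801 / 19.62 = 0.1162 m.
h_f = 30.7486 * 0.1162 = 3.573 m.

3.573


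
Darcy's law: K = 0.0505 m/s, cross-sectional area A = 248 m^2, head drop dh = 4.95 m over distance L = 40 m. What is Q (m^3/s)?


Darcy's law: Q = K * A * i, where i = dh/L.
Hydraulic gradient i = 4.95 / 40 = 0.12375.
Q = 0.0505 * 248 * 0.12375
  = 1.5498 m^3/s.

1.5498


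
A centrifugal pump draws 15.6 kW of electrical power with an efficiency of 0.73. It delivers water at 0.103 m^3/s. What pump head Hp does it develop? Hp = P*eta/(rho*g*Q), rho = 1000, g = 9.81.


Pump head formula: Hp = P * eta / (rho * g * Q).
Numerator: P * eta = 15.6 * 1000 * 0.73 = 11388.0 W.
Denominator: rho * g * Q = 1000 * 9.81 * 0.103 = 1010.43.
Hp = 11388.0 / 1010.43 = 11.27 m.

11.27


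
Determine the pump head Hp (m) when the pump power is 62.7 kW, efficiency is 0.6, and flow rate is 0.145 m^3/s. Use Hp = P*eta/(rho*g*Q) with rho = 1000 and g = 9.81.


Pump head formula: Hp = P * eta / (rho * g * Q).
Numerator: P * eta = 62.7 * 1000 * 0.6 = 37620.0 W.
Denominator: rho * g * Q = 1000 * 9.81 * 0.145 = 1422.45.
Hp = 37620.0 / 1422.45 = 26.45 m.

26.45


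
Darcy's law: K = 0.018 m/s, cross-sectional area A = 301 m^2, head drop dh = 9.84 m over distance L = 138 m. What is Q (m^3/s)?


Darcy's law: Q = K * A * i, where i = dh/L.
Hydraulic gradient i = 9.84 / 138 = 0.071304.
Q = 0.018 * 301 * 0.071304
  = 0.3863 m^3/s.

0.3863


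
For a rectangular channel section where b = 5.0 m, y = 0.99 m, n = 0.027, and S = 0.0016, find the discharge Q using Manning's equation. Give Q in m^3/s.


For a rectangular channel, the cross-sectional area A = b * y = 5.0 * 0.99 = 4.95 m^2.
The wetted perimeter P = b + 2y = 5.0 + 2*0.99 = 6.98 m.
Hydraulic radius R = A/P = 4.95/6.98 = 0.7092 m.
Velocity V = (1/n)*R^(2/3)*S^(1/2) = (1/0.027)*0.7092^(2/3)*0.0016^(1/2) = 1.1781 m/s.
Discharge Q = A * V = 4.95 * 1.1781 = 5.832 m^3/s.

5.832


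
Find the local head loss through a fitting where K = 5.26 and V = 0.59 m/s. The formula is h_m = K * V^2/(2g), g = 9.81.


Minor loss formula: h_m = K * V^2/(2g).
V^2 = 0.59^2 = 0.3481.
V^2/(2g) = 0.3481 / 19.62 = 0.0177 m.
h_m = 5.26 * 0.0177 = 0.0933 m.

0.0933


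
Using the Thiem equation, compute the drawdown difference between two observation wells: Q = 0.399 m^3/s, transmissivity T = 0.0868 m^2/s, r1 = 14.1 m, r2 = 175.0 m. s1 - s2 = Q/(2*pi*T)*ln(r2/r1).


Thiem equation: s1 - s2 = Q/(2*pi*T) * ln(r2/r1).
ln(r2/r1) = ln(175.0/14.1) = 2.5186.
Q/(2*pi*T) = 0.399 / (2*pi*0.0868) = 0.399 / 0.5454 = 0.7316.
s1 - s2 = 0.7316 * 2.5186 = 1.8426 m.

1.8426


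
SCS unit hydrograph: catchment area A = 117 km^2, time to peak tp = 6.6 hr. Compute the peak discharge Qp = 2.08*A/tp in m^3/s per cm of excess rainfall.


SCS formula: Qp = 2.08 * A / tp.
Qp = 2.08 * 117 / 6.6
   = 243.36 / 6.6
   = 36.87 m^3/s per cm.

36.87


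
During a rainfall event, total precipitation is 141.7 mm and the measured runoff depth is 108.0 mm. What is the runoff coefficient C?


The runoff coefficient C = runoff depth / rainfall depth.
C = 108.0 / 141.7
  = 0.7622.

0.7622


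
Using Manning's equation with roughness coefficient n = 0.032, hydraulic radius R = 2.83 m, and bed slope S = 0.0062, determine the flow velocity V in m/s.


Manning's equation gives V = (1/n) * R^(2/3) * S^(1/2).
First, compute R^(2/3) = 2.83^(2/3) = 2.0007.
Next, S^(1/2) = 0.0062^(1/2) = 0.07874.
Then 1/n = 1/0.032 = 31.25.
V = 31.25 * 2.0007 * 0.07874 = 4.9231 m/s.

4.9231


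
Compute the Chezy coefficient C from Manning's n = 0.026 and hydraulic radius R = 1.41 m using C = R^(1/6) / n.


The Chezy coefficient relates to Manning's n through C = R^(1/6) / n.
R^(1/6) = 1.41^(1/6) = 1.058936.
C = 1.058936 / 0.026 = 40.73 m^(1/2)/s.

40.73


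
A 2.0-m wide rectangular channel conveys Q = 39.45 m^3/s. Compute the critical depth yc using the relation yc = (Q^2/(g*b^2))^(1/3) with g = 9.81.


Using yc = (Q^2 / (g * b^2))^(1/3):
Q^2 = 39.45^2 = 1556.3.
g * b^2 = 9.81 * 2.0^2 = 9.81 * 4.0 = 39.24.
Q^2 / (g*b^2) = 1556.3 / 39.24 = 39.6611.
yc = 39.6611^(1/3) = 3.4103 m.

3.4103


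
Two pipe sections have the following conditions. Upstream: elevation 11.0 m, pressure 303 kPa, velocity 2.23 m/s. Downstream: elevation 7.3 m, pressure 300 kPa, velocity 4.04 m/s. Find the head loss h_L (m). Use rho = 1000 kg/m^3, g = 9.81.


Total head at each section: H = z + p/(rho*g) + V^2/(2g).
H1 = 11.0 + 303*1000/(1000*9.81) + 2.23^2/(2*9.81)
   = 11.0 + 30.887 + 0.2535
   = 42.14 m.
H2 = 7.3 + 300*1000/(1000*9.81) + 4.04^2/(2*9.81)
   = 7.3 + 30.581 + 0.8319
   = 38.713 m.
h_L = H1 - H2 = 42.14 - 38.713 = 3.427 m.

3.427


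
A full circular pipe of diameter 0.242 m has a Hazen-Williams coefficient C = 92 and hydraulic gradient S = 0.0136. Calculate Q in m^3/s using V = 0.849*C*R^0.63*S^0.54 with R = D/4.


For a full circular pipe, R = D/4 = 0.242/4 = 0.0605 m.
V = 0.849 * 92 * 0.0605^0.63 * 0.0136^0.54
  = 0.849 * 92 * 0.170807 * 0.0982
  = 1.3101 m/s.
Pipe area A = pi*D^2/4 = pi*0.242^2/4 = 0.046 m^2.
Q = A * V = 0.046 * 1.3101 = 0.0603 m^3/s.

0.0603


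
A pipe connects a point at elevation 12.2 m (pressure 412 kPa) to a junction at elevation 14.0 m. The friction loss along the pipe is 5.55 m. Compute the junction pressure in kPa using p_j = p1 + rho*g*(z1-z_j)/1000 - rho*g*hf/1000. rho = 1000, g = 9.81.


Junction pressure: p_j = p1 + rho*g*(z1 - z_j)/1000 - rho*g*hf/1000.
Elevation term = 1000*9.81*(12.2 - 14.0)/1000 = -17.658 kPa.
Friction term = 1000*9.81*5.55/1000 = 54.446 kPa.
p_j = 412 + -17.658 - 54.446 = 339.9 kPa.

339.9


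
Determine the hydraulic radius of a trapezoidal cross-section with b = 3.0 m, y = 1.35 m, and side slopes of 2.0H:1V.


For a trapezoidal section with side slope z:
A = (b + z*y)*y = (3.0 + 2.0*1.35)*1.35 = 7.695 m^2.
P = b + 2*y*sqrt(1 + z^2) = 3.0 + 2*1.35*sqrt(1 + 2.0^2) = 9.037 m.
R = A/P = 7.695 / 9.037 = 0.8515 m.

0.8515


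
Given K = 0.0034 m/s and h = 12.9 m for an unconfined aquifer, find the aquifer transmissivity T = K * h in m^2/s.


Transmissivity is defined as T = K * h.
T = 0.0034 * 12.9
  = 0.0439 m^2/s.

0.0439


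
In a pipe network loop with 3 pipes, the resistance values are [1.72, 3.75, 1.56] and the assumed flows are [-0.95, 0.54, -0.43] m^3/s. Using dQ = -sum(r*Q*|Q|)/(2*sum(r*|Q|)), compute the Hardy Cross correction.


Numerator terms (r*Q*|Q|): 1.72*-0.95*|-0.95| = -1.5523; 3.75*0.54*|0.54| = 1.0935; 1.56*-0.43*|-0.43| = -0.2884.
Sum of numerator = -0.7472.
Denominator terms (r*|Q|): 1.72*|-0.95| = 1.634; 3.75*|0.54| = 2.025; 1.56*|-0.43| = 0.6708.
2 * sum of denominator = 2 * 4.3298 = 8.6596.
dQ = --0.7472 / 8.6596 = 0.0863 m^3/s.

0.0863


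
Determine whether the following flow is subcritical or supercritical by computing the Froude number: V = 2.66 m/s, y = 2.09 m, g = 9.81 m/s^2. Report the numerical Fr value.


The Froude number is defined as Fr = V / sqrt(g*y).
g*y = 9.81 * 2.09 = 20.5029.
sqrt(g*y) = sqrt(20.5029) = 4.528.
Fr = 2.66 / 4.528 = 0.5875.
Since Fr < 1, the flow is subcritical.

0.5875


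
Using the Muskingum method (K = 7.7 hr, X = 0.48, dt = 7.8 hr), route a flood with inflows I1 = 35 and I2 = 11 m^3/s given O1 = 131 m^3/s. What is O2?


Muskingum coefficients:
denom = 2*K*(1-X) + dt = 2*7.7*(1-0.48) + 7.8 = 15.808.
C0 = (dt - 2*K*X)/denom = (7.8 - 2*7.7*0.48)/15.808 = 0.0258.
C1 = (dt + 2*K*X)/denom = (7.8 + 2*7.7*0.48)/15.808 = 0.961.
C2 = (2*K*(1-X) - dt)/denom = 0.0132.
O2 = C0*I2 + C1*I1 + C2*O1
   = 0.0258*11 + 0.961*35 + 0.0132*131
   = 35.64 m^3/s.

35.64


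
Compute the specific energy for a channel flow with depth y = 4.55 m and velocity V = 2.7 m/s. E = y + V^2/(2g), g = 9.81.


Specific energy E = y + V^2/(2g).
Velocity head = V^2/(2g) = 2.7^2 / (2*9.81) = 7.29 / 19.62 = 0.3716 m.
E = 4.55 + 0.3716 = 4.9216 m.

4.9216


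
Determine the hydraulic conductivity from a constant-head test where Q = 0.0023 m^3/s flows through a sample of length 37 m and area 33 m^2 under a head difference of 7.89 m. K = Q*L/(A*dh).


From K = Q*L / (A*dh):
Numerator: Q*L = 0.0023 * 37 = 0.0851.
Denominator: A*dh = 33 * 7.89 = 260.37.
K = 0.0851 / 260.37 = 0.000327 m/s.

0.000327


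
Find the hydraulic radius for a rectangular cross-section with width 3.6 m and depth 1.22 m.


For a rectangular section:
Flow area A = b * y = 3.6 * 1.22 = 4.39 m^2.
Wetted perimeter P = b + 2y = 3.6 + 2*1.22 = 6.04 m.
Hydraulic radius R = A/P = 4.39 / 6.04 = 0.7272 m.

0.7272


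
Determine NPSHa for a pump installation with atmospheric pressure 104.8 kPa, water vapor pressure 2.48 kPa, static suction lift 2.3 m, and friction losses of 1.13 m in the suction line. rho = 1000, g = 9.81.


NPSHa = p_atm/(rho*g) - z_s - hf_s - p_vap/(rho*g).
p_atm/(rho*g) = 104.8*1000 / (1000*9.81) = 10.683 m.
p_vap/(rho*g) = 2.48*1000 / (1000*9.81) = 0.253 m.
NPSHa = 10.683 - 2.3 - 1.13 - 0.253
      = 7.0 m.

7.0


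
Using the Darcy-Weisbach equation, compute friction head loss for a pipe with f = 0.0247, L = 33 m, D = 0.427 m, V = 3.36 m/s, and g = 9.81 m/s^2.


Darcy-Weisbach equation: h_f = f * (L/D) * V^2/(2g).
f * L/D = 0.0247 * 33/0.427 = 1.9089.
V^2/(2g) = 3.36^2 / (2*9.81) = 11.2896 / 19.62 = 0.5754 m.
h_f = 1.9089 * 0.5754 = 1.098 m.

1.098


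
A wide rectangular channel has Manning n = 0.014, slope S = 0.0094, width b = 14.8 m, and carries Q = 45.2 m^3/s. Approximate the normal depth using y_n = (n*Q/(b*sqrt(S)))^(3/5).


We use the wide-channel approximation y_n = (n*Q/(b*sqrt(S)))^(3/5).
sqrt(S) = sqrt(0.0094) = 0.096954.
Numerator: n*Q = 0.014 * 45.2 = 0.6328.
Denominator: b*sqrt(S) = 14.8 * 0.096954 = 1.434919.
arg = 0.441.
y_n = 0.441^(3/5) = 0.6119 m.

0.6119


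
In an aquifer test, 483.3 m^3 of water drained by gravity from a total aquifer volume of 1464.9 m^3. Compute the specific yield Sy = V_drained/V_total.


Specific yield Sy = Volume drained / Total volume.
Sy = 483.3 / 1464.9
   = 0.3299.

0.3299


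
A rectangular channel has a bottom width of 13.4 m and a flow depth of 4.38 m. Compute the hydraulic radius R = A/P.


For a rectangular section:
Flow area A = b * y = 13.4 * 4.38 = 58.69 m^2.
Wetted perimeter P = b + 2y = 13.4 + 2*4.38 = 22.16 m.
Hydraulic radius R = A/P = 58.69 / 22.16 = 2.6486 m.

2.6486


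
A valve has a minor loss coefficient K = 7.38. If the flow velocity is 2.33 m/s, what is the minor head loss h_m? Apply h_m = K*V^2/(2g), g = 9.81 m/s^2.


Minor loss formula: h_m = K * V^2/(2g).
V^2 = 2.33^2 = 5.4289.
V^2/(2g) = 5.4289 / 19.62 = 0.2767 m.
h_m = 7.38 * 0.2767 = 2.0421 m.

2.0421


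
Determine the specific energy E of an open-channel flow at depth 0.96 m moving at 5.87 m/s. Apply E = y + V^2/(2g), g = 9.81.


Specific energy E = y + V^2/(2g).
Velocity head = V^2/(2g) = 5.87^2 / (2*9.81) = 34.4569 / 19.62 = 1.7562 m.
E = 0.96 + 1.7562 = 2.7162 m.

2.7162


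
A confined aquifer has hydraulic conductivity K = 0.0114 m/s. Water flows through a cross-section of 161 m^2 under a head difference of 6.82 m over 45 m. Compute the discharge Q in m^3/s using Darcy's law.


Darcy's law: Q = K * A * i, where i = dh/L.
Hydraulic gradient i = 6.82 / 45 = 0.151556.
Q = 0.0114 * 161 * 0.151556
  = 0.2782 m^3/s.

0.2782


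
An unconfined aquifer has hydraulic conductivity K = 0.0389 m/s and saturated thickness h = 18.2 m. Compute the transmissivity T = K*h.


Transmissivity is defined as T = K * h.
T = 0.0389 * 18.2
  = 0.708 m^2/s.

0.708


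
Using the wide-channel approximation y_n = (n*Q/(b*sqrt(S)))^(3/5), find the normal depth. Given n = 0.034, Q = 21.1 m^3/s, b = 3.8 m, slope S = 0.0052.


We use the wide-channel approximation y_n = (n*Q/(b*sqrt(S)))^(3/5).
sqrt(S) = sqrt(0.0052) = 0.072111.
Numerator: n*Q = 0.034 * 21.1 = 0.7174.
Denominator: b*sqrt(S) = 3.8 * 0.072111 = 0.274022.
arg = 2.618.
y_n = 2.618^(3/5) = 1.7815 m.

1.7815


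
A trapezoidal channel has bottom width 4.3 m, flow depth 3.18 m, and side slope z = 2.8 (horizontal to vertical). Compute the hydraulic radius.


For a trapezoidal section with side slope z:
A = (b + z*y)*y = (4.3 + 2.8*3.18)*3.18 = 41.989 m^2.
P = b + 2*y*sqrt(1 + z^2) = 4.3 + 2*3.18*sqrt(1 + 2.8^2) = 23.21 m.
R = A/P = 41.989 / 23.21 = 1.8091 m.

1.8091


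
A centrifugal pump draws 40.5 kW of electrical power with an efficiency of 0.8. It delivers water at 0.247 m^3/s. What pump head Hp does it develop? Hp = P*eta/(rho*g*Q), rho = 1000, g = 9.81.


Pump head formula: Hp = P * eta / (rho * g * Q).
Numerator: P * eta = 40.5 * 1000 * 0.8 = 32400.0 W.
Denominator: rho * g * Q = 1000 * 9.81 * 0.247 = 2423.07.
Hp = 32400.0 / 2423.07 = 13.37 m.

13.37


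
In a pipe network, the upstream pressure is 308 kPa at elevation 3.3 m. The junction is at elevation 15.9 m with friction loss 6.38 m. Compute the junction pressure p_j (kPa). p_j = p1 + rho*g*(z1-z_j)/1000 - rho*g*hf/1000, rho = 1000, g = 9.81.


Junction pressure: p_j = p1 + rho*g*(z1 - z_j)/1000 - rho*g*hf/1000.
Elevation term = 1000*9.81*(3.3 - 15.9)/1000 = -123.606 kPa.
Friction term = 1000*9.81*6.38/1000 = 62.588 kPa.
p_j = 308 + -123.606 - 62.588 = 121.81 kPa.

121.81


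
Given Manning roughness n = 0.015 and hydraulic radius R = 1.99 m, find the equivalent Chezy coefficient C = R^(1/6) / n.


The Chezy coefficient relates to Manning's n through C = R^(1/6) / n.
R^(1/6) = 1.99^(1/6) = 1.121525.
C = 1.121525 / 0.015 = 74.77 m^(1/2)/s.

74.77


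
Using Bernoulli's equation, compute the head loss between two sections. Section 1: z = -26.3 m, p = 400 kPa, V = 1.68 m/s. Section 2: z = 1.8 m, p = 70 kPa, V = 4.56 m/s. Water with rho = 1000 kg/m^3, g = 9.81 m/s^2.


Total head at each section: H = z + p/(rho*g) + V^2/(2g).
H1 = -26.3 + 400*1000/(1000*9.81) + 1.68^2/(2*9.81)
   = -26.3 + 40.775 + 0.1439
   = 14.619 m.
H2 = 1.8 + 70*1000/(1000*9.81) + 4.56^2/(2*9.81)
   = 1.8 + 7.136 + 1.0598
   = 9.995 m.
h_L = H1 - H2 = 14.619 - 9.995 = 4.623 m.

4.623
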